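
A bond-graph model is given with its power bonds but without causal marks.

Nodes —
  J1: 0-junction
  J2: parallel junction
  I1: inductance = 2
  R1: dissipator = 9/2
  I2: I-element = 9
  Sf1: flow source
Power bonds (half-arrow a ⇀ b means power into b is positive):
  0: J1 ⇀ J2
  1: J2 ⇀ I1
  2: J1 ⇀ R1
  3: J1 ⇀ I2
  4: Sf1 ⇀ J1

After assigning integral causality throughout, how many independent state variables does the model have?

bond 4 stroke→Sf1  (Sf1 fixes flow; stroke at Sf1)
bond 1 stroke→I1  (I1: I, integral causality)
bond 0 stroke→J2  (J2: last free bond brings effort in)
bond 3 stroke→I2  (prefer integral on I2)
bond 2 stroke→J1  (only one effort-in slot at J1)

2  (I1, I2 all integral)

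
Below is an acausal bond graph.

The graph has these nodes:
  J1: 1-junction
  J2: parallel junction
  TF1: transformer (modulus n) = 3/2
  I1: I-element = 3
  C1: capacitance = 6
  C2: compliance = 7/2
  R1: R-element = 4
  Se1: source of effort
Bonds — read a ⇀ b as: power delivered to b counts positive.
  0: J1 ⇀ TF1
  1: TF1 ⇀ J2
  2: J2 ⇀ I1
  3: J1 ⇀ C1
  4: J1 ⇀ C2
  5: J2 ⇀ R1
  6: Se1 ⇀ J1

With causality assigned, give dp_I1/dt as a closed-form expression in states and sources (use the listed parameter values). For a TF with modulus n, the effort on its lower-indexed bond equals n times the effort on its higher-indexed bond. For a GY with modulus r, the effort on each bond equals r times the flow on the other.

dp_I1/dt = 2*E_Se1/3 - q_C1/9 - 4*q_C2/21

β6 →J1  (source Se1 imposes e)
β2 →I1  (I1 integral (f out))
β3 →J1  (prefer integral on C1)
β4 →J1  (C2 outputs effort q/C2)
β0 →TF1  (closing 1-jn rule on J1)
β1 →J2  (TF1: transformer flips bond 0)
β5 →R1  (0-jn J2 has e-setter on 1)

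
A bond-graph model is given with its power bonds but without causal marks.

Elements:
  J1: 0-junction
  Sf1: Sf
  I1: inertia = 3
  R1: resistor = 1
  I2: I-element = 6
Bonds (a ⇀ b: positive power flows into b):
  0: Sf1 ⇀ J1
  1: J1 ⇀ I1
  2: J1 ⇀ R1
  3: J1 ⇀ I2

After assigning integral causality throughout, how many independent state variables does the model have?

bond 0 →Sf1  (Sf1 (Sf) sets flow on bond)
bond 1 →I1  (I1 outputs flow p/I1)
bond 3 →I2  (I2: I, integral causality)
bond 2 →J1  (only one effort-in slot at J1)

2  (I1, I2 all integral)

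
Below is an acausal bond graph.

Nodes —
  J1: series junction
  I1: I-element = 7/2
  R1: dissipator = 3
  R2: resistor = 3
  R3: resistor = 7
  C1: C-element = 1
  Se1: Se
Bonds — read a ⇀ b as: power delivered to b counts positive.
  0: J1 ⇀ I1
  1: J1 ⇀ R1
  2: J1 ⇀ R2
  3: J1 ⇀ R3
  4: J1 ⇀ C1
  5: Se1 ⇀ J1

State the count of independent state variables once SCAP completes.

2  (C1, I1 all integral)

b5 stroke at J1  (Se1 fixes effort; stroke away)
b0 stroke at I1  (I1 integral (f out))
b1 stroke at J1  (J1: bond 0 brought flow, rest push out)
b2 stroke at J1  (common-f at J1 fixed by 0)
b3 stroke at J1  (J1: bond 0 brought flow, rest push out)
b4 stroke at J1  (common-f at J1 fixed by 0)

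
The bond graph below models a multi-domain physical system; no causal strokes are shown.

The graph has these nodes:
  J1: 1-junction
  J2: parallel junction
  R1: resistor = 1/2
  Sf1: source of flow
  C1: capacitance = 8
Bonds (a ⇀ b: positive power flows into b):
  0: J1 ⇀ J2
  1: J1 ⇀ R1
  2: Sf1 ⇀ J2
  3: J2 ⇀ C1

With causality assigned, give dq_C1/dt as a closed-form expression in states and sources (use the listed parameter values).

#2 →Sf1  (Sf1 (Sf) sets flow on bond)
#3 →J2  (C1: C, integral causality)
#0 →J1  (common-e at J2 fixed by 3)
#1 →R1  (J1 needs exactly one f-in)

dq_C1/dt = F_Sf1 - q_C1/4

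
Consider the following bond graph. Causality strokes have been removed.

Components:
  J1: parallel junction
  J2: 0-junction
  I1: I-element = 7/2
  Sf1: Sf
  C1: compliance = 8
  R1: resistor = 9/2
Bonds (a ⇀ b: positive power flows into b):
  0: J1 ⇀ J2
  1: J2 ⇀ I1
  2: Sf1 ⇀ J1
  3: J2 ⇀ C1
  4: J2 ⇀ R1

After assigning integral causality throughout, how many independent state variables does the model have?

bond 2 |Sf1  (Sf1 (Sf) sets flow on bond)
bond 0 |J1  (J1: last free bond brings effort in)
bond 1 |I1  (prefer integral on I1)
bond 3 |J2  (prefer integral on C1)
bond 4 |R1  (common-e at J2 fixed by 3)

2  (C1, I1 all integral)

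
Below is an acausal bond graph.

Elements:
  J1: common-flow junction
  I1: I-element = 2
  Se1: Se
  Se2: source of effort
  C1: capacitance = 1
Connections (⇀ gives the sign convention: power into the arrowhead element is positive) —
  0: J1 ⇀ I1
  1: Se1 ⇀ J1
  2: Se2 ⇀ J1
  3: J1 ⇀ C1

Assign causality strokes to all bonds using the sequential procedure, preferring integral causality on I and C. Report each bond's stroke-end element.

bond 0 →I1
bond 1 →J1
bond 2 →J1
bond 3 →J1

β1 →J1  (Se1 fixes effort; stroke away)
β2 →J1  (Se2: effort source, stroke at far end)
β0 →I1  (I1 outputs flow p/I1)
β3 →J1  (1-jn J1 has f-setter on 0)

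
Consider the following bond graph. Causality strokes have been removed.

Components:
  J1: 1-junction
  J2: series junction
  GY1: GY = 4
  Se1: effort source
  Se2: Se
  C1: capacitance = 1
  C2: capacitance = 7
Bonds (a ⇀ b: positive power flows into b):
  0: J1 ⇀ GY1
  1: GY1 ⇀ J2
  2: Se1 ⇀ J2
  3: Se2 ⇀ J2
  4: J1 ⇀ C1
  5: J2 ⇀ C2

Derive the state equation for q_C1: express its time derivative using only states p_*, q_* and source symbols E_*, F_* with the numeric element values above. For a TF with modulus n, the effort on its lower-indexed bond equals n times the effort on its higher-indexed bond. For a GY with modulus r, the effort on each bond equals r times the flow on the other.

dq_C1/dt = -E_Se1/4 - E_Se2/4 + q_C2/28

#2 →J2  (Se1 fixes effort; stroke away)
#3 →J2  (Se2: effort source, stroke at far end)
#4 →J1  (C1 outputs effort q/C1)
#0 →GY1  (closing 1-jn rule on J1)
#1 →GY1  (GY1: gyrator matches bond 0)
#5 →J2  (J2 flow already set via bond 1)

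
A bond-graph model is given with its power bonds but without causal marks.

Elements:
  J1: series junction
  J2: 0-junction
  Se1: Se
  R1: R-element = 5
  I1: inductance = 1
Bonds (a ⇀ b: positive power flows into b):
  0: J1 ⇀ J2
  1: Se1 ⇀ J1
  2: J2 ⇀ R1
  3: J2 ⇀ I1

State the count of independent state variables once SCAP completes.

1  (I1 all integral)

b1 →J1  (source Se1 imposes e)
b0 →J2  (J1 needs exactly one f-in)
b2 →R1  (J2: bond 0 brought effort, rest push out)
b3 →I1  (common-e at J2 fixed by 0)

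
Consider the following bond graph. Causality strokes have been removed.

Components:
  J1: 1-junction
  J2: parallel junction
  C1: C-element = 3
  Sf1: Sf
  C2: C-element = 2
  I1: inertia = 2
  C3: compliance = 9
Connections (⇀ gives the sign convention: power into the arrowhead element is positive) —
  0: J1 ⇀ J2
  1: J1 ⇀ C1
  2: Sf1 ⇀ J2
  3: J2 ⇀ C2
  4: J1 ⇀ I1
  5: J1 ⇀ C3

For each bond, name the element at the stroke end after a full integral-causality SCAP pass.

b2 stroke→Sf1  (source Sf1 imposes f)
b1 stroke→J1  (C1 integral (e out))
b3 stroke→J2  (C2 integral (e out))
b0 stroke→J1  (0-jn J2 has e-setter on 3)
b4 stroke→I1  (prefer integral on I1)
b5 stroke→J1  (J1: bond 4 brought flow, rest push out)

b0 stroke at J1
b1 stroke at J1
b2 stroke at Sf1
b3 stroke at J2
b4 stroke at I1
b5 stroke at J1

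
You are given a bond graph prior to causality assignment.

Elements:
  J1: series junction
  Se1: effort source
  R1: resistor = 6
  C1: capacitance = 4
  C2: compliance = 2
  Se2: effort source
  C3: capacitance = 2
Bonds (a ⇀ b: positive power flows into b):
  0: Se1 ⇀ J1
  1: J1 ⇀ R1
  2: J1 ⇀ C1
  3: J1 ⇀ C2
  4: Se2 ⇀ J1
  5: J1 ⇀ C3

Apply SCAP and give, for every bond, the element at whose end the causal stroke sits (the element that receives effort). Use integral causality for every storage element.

bond 0 stroke at J1
bond 1 stroke at R1
bond 2 stroke at J1
bond 3 stroke at J1
bond 4 stroke at J1
bond 5 stroke at J1

b0 stroke→J1  (Se1: effort source, stroke at far end)
b4 stroke→J1  (Se2 fixes effort; stroke away)
b2 stroke→J1  (C1: C, integral causality)
b3 stroke→J1  (C2 integral (e out))
b5 stroke→J1  (C3: C, integral causality)
b1 stroke→R1  (J1: last free bond brings flow in)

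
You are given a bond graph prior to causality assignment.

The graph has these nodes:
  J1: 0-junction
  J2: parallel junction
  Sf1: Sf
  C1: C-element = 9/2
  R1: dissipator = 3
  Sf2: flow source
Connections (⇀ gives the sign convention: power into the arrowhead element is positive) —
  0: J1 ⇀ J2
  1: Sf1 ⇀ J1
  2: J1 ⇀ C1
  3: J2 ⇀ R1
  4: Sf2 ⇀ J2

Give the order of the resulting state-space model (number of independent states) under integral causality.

β1 →Sf1  (source Sf1 imposes f)
β4 →Sf2  (source Sf2 imposes f)
β2 →J1  (prefer integral on C1)
β0 →J2  (common-e at J1 fixed by 2)
β3 →R1  (common-e at J2 fixed by 0)

1  (C1 all integral)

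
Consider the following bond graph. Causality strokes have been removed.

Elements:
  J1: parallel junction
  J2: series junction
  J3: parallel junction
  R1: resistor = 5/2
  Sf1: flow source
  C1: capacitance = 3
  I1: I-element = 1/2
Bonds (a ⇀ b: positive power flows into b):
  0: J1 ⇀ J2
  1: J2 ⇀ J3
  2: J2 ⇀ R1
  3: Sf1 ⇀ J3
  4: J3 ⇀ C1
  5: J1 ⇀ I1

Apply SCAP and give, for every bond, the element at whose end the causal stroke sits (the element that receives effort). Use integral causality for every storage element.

#3 |Sf1  (Sf1: flow source, stroke at near end)
#4 |J3  (C1 outputs effort q/C1)
#1 |J2  (J3 effort already set via bond 4)
#5 |I1  (I1 integral (f out))
#0 |J1  (closing 0-jn rule on J1)
#2 |J2  (J2: bond 0 brought flow, rest push out)

bond 0 stroke→J1
bond 1 stroke→J2
bond 2 stroke→J2
bond 3 stroke→Sf1
bond 4 stroke→J3
bond 5 stroke→I1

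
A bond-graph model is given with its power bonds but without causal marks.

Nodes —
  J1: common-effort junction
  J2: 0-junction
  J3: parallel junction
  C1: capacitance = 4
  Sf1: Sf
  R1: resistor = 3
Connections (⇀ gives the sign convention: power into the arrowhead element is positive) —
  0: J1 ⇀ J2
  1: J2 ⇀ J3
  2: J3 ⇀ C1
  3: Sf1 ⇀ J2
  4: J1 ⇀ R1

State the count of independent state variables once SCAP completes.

#3 stroke at Sf1  (source Sf1 imposes f)
#2 stroke at J3  (C1: C, integral causality)
#1 stroke at J2  (J3: bond 2 brought effort, rest push out)
#0 stroke at J1  (0-jn J2 has e-setter on 1)
#4 stroke at R1  (J1 effort already set via bond 0)

1  (C1 all integral)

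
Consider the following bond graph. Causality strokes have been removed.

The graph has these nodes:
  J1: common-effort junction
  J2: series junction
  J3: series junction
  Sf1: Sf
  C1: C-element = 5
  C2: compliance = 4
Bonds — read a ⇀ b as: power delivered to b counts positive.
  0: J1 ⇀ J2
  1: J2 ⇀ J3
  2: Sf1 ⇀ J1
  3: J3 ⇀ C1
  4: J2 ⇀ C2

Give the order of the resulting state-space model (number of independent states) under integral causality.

2  (C1, C2 all integral)

b2 →Sf1  (Sf1: flow source, stroke at near end)
b0 →J1  (J1 needs exactly one e-in)
b1 →J2  (common-f at J2 fixed by 0)
b4 →J2  (common-f at J2 fixed by 0)
b3 →J3  (J3: bond 1 brought flow, rest push out)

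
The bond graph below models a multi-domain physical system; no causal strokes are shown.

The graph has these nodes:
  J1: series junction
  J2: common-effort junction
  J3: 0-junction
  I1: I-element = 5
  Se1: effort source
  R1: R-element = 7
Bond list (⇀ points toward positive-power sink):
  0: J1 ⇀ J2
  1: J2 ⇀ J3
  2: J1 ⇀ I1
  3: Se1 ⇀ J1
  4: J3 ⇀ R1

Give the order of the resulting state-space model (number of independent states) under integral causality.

β3 stroke at J1  (Se1: effort source, stroke at far end)
β2 stroke at I1  (I1 outputs flow p/I1)
β0 stroke at J1  (1-jn J1 has f-setter on 2)
β1 stroke at J2  (J2 needs exactly one e-in)
β4 stroke at J3  (only one effort-in slot at J3)

1  (I1 all integral)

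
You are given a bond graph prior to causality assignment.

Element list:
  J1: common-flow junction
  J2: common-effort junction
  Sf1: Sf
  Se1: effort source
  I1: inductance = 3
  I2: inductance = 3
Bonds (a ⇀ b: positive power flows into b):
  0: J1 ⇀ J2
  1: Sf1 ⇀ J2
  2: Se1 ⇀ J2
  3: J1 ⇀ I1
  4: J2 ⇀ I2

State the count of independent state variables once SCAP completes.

b1 stroke→Sf1  (Sf1 fixes flow; stroke at Sf1)
b2 stroke→J2  (Se1 (Se) sets effort on bond)
b0 stroke→J1  (J2: bond 2 brought effort, rest push out)
b4 stroke→I2  (common-e at J2 fixed by 2)
b3 stroke→I1  (closing 1-jn rule on J1)

2  (I1, I2 all integral)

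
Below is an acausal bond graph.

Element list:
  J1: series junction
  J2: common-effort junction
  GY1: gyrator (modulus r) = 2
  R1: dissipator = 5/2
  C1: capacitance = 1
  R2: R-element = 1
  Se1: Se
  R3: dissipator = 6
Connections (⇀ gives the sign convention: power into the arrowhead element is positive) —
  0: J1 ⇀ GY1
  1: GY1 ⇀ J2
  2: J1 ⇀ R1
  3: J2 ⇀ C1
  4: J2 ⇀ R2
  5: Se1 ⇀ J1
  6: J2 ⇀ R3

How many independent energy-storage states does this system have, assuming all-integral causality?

bond 5 stroke→J1  (source Se1 imposes e)
bond 3 stroke→J2  (C1 integral (e out))
bond 1 stroke→GY1  (J2 effort already set via bond 3)
bond 4 stroke→R2  (J2: bond 3 brought effort, rest push out)
bond 6 stroke→R3  (common-e at J2 fixed by 3)
bond 0 stroke→GY1  (GY1: gyrator matches bond 1)
bond 2 stroke→J1  (1-jn J1 has f-setter on 0)

1  (C1 all integral)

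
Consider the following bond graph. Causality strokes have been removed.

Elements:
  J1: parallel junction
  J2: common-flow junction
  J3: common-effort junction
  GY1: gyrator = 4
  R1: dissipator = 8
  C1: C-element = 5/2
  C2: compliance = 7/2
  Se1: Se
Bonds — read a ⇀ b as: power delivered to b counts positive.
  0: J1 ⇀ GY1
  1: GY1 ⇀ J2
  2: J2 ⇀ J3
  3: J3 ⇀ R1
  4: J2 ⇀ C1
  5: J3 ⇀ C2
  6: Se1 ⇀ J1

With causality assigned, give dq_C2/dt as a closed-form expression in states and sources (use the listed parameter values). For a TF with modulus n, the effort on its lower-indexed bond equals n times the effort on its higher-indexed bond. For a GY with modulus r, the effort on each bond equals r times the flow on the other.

dq_C2/dt = E_Se1/4 - q_C2/28

bond 6 stroke at J1  (Se1: effort source, stroke at far end)
bond 0 stroke at GY1  (J1: bond 6 brought effort, rest push out)
bond 1 stroke at GY1  (GY1 both-in/both-out from 0)
bond 2 stroke at J2  (J2 flow already set via bond 1)
bond 4 stroke at J2  (J2 flow already set via bond 1)
bond 5 stroke at J3  (prefer integral on C2)
bond 3 stroke at R1  (0-jn J3 has e-setter on 5)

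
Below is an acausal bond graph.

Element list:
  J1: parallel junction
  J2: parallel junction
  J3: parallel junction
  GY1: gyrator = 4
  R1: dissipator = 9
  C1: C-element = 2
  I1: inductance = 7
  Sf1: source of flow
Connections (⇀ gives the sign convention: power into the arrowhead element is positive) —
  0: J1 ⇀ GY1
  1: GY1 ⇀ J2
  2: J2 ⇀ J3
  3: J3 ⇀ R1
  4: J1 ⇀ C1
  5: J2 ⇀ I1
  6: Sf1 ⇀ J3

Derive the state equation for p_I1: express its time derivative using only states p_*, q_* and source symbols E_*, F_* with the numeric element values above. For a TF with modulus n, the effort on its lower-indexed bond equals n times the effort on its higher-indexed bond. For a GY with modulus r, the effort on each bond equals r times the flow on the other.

#6 stroke→Sf1  (source Sf1 imposes f)
#4 stroke→J1  (prefer integral on C1)
#0 stroke→GY1  (0-jn J1 has e-setter on 4)
#1 stroke→GY1  (through GY1, causality inverts; strokes same side of GY1)
#5 stroke→I1  (prefer integral on I1)
#2 stroke→J2  (only one effort-in slot at J2)
#3 stroke→J3  (J3 needs exactly one e-in)

dp_I1/dt = 9*F_Sf1 - 9*p_I1/7 + 9*q_C1/8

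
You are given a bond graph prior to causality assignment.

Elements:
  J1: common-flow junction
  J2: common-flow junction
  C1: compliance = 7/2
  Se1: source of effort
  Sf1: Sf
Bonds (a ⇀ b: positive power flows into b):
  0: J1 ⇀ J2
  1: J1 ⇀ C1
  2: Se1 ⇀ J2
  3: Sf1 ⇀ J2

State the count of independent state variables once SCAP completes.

bond 2 |J2  (Se1: effort source, stroke at far end)
bond 3 |Sf1  (Sf1 (Sf) sets flow on bond)
bond 0 |J2  (J2: bond 3 brought flow, rest push out)
bond 1 |J1  (1-jn J1 has f-setter on 0)

1  (C1 all integral)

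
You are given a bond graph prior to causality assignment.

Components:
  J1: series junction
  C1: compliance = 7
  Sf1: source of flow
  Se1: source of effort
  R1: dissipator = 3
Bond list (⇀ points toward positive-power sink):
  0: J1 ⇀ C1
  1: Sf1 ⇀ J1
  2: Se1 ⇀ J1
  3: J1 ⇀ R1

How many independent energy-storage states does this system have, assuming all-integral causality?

1  (C1 all integral)

β1 |Sf1  (Sf1: flow source, stroke at near end)
β2 |J1  (source Se1 imposes e)
β0 |J1  (1-jn J1 has f-setter on 1)
β3 |J1  (1-jn J1 has f-setter on 1)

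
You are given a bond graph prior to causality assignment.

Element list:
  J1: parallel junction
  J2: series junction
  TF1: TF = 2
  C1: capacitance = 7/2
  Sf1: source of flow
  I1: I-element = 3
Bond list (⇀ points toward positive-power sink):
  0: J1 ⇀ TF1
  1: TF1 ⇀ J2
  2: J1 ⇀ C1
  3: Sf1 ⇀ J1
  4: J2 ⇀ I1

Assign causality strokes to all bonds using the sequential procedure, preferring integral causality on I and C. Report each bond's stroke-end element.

b0 |TF1
b1 |J2
b2 |J1
b3 |Sf1
b4 |I1

#3 →Sf1  (source Sf1 imposes f)
#2 →J1  (prefer integral on C1)
#0 →TF1  (J1 effort already set via bond 2)
#1 →J2  (TF1: transformer flips bond 0)
#4 →I1  (J2: last free bond brings flow in)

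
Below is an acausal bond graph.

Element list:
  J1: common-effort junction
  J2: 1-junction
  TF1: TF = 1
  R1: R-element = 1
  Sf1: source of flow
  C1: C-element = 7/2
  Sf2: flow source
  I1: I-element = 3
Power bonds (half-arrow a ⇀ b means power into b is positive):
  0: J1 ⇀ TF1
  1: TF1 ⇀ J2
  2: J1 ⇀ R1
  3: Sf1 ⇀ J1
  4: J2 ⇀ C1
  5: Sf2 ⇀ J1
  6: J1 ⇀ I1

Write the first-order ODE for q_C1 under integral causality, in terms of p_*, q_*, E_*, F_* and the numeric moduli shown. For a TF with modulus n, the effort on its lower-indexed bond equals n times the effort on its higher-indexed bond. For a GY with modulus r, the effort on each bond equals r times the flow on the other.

b3 stroke→Sf1  (source Sf1 imposes f)
b5 stroke→Sf2  (source Sf2 imposes f)
b4 stroke→J2  (prefer integral on C1)
b1 stroke→TF1  (only one flow-in slot at J2)
b0 stroke→J1  (through TF1, causality passes straight; one stroke at TF1)
b2 stroke→R1  (J1: bond 0 brought effort, rest push out)
b6 stroke→I1  (J1: bond 0 brought effort, rest push out)

dq_C1/dt = F_Sf1 + F_Sf2 - p_I1/3 - 2*q_C1/7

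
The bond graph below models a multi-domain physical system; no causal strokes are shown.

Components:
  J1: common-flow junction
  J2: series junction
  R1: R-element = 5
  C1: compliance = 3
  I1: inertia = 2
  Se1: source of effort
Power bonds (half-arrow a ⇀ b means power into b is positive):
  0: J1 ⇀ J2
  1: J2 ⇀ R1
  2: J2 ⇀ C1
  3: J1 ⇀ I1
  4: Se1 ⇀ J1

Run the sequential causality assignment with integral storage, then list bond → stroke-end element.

β0 stroke at J1
β1 stroke at J2
β2 stroke at J2
β3 stroke at I1
β4 stroke at J1

b4 stroke at J1  (Se1 (Se) sets effort on bond)
b2 stroke at J2  (C1: C, integral causality)
b3 stroke at I1  (I1 outputs flow p/I1)
b0 stroke at J1  (J1 flow already set via bond 3)
b1 stroke at J2  (1-jn J2 has f-setter on 0)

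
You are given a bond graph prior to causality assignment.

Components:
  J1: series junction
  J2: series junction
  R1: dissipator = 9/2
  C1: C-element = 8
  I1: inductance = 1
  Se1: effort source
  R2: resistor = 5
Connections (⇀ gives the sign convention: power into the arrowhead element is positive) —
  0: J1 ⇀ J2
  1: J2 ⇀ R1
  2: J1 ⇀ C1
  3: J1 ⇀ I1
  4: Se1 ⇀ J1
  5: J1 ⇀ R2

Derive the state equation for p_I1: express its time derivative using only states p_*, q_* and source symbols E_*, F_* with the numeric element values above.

dp_I1/dt = E_Se1 - 19*p_I1/2 - q_C1/8

β4 |J1  (Se1 fixes effort; stroke away)
β2 |J1  (prefer integral on C1)
β3 |I1  (I1: I, integral causality)
β0 |J1  (1-jn J1 has f-setter on 3)
β5 |J1  (J1: bond 3 brought flow, rest push out)
β1 |J2  (J2 flow already set via bond 0)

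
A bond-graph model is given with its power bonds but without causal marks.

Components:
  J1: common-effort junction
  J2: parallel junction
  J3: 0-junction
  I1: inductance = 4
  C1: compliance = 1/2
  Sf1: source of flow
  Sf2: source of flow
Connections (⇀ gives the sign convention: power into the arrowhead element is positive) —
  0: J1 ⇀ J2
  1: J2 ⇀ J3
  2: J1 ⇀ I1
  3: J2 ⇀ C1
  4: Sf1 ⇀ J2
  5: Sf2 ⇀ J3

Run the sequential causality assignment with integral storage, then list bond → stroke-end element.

#4 stroke at Sf1  (Sf1: flow source, stroke at near end)
#5 stroke at Sf2  (Sf2: flow source, stroke at near end)
#1 stroke at J3  (J3: last free bond brings effort in)
#2 stroke at I1  (I1 outputs flow p/I1)
#0 stroke at J1  (J1: last free bond brings effort in)
#3 stroke at J2  (J2 needs exactly one e-in)

bond 0 stroke at J1
bond 1 stroke at J3
bond 2 stroke at I1
bond 3 stroke at J2
bond 4 stroke at Sf1
bond 5 stroke at Sf2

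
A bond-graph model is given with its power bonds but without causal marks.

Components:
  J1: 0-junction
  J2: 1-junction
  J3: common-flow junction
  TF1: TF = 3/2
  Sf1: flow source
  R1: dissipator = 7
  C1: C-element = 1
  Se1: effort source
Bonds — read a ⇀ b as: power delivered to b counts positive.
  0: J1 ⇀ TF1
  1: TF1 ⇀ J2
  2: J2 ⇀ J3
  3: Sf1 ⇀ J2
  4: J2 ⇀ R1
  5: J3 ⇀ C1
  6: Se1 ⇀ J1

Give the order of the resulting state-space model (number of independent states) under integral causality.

1  (C1 all integral)

b3 |Sf1  (source Sf1 imposes f)
b6 |J1  (Se1 (Se) sets effort on bond)
b0 |TF1  (common-e at J1 fixed by 6)
b1 |J2  (J2 flow already set via bond 3)
b2 |J2  (common-f at J2 fixed by 3)
b4 |J2  (1-jn J2 has f-setter on 3)
b5 |J3  (1-jn J3 has f-setter on 2)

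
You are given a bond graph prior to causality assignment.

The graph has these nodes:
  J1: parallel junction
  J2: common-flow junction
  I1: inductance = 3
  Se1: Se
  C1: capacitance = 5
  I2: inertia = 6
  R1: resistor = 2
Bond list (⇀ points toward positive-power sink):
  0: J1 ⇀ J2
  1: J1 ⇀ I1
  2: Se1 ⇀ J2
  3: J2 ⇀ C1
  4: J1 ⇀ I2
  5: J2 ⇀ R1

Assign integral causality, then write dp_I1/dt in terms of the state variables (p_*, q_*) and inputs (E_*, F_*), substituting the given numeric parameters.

β2 stroke at J2  (Se1 fixes effort; stroke away)
β1 stroke at I1  (I1 outputs flow p/I1)
β3 stroke at J2  (prefer integral on C1)
β4 stroke at I2  (I2: I, integral causality)
β0 stroke at J1  (J1: last free bond brings effort in)
β5 stroke at J2  (J2 flow already set via bond 0)

dp_I1/dt = -E_Se1 - 2*p_I1/3 - p_I2/3 + q_C1/5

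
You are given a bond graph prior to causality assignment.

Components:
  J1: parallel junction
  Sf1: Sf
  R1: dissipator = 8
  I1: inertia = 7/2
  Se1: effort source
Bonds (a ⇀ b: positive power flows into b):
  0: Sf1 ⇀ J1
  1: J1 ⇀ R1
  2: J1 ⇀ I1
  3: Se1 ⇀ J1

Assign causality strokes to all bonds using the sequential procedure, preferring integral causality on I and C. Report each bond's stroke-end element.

bond 0 →Sf1  (Sf1 (Sf) sets flow on bond)
bond 3 →J1  (Se1 (Se) sets effort on bond)
bond 1 →R1  (J1 effort already set via bond 3)
bond 2 →I1  (common-e at J1 fixed by 3)

β0 stroke at Sf1
β1 stroke at R1
β2 stroke at I1
β3 stroke at J1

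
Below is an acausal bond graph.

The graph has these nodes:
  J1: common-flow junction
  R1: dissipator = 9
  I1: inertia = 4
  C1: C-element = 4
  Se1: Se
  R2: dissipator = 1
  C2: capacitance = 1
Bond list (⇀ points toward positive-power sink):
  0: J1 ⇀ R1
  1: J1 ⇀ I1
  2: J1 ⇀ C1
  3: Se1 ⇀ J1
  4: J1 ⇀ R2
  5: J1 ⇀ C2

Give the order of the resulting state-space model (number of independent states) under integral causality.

bond 3 stroke→J1  (source Se1 imposes e)
bond 1 stroke→I1  (I1 outputs flow p/I1)
bond 0 stroke→J1  (J1: bond 1 brought flow, rest push out)
bond 2 stroke→J1  (common-f at J1 fixed by 1)
bond 4 stroke→J1  (1-jn J1 has f-setter on 1)
bond 5 stroke→J1  (common-f at J1 fixed by 1)

3  (C1, C2, I1 all integral)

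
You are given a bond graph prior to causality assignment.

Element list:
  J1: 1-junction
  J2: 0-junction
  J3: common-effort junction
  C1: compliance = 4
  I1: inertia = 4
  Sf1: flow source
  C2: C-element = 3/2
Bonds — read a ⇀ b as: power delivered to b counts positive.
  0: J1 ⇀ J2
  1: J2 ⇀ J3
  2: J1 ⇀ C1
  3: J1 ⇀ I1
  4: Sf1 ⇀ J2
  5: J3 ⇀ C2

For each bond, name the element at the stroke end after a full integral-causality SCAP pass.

β0 |J1
β1 |J2
β2 |J1
β3 |I1
β4 |Sf1
β5 |J3

#4 stroke→Sf1  (Sf1 fixes flow; stroke at Sf1)
#2 stroke→J1  (C1: C, integral causality)
#3 stroke→I1  (I1: I, integral causality)
#0 stroke→J1  (1-jn J1 has f-setter on 3)
#1 stroke→J2  (J2: last free bond brings effort in)
#5 stroke→J3  (J3 needs exactly one e-in)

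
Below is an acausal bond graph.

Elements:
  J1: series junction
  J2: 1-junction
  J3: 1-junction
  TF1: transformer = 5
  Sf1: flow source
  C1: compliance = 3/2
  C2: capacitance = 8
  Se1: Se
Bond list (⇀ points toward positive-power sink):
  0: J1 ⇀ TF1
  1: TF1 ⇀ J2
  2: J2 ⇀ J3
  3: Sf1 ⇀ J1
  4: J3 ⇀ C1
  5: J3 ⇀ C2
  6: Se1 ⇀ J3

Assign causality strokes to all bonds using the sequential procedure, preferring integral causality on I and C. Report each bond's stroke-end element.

β3 stroke→Sf1  (source Sf1 imposes f)
β6 stroke→J3  (Se1: effort source, stroke at far end)
β0 stroke→J1  (J1 flow already set via bond 3)
β1 stroke→TF1  (through TF1, causality passes straight; one stroke at TF1)
β2 stroke→J2  (1-jn J2 has f-setter on 1)
β4 stroke→J3  (J3 flow already set via bond 2)
β5 stroke→J3  (J3: bond 2 brought flow, rest push out)

bond 0 →J1
bond 1 →TF1
bond 2 →J2
bond 3 →Sf1
bond 4 →J3
bond 5 →J3
bond 6 →J3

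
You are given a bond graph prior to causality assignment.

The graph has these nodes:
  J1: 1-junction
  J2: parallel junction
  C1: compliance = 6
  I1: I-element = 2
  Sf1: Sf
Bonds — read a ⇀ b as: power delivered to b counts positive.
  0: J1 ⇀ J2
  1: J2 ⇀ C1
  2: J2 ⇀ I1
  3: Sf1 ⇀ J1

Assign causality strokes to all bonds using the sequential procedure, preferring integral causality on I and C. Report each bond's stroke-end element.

bond 3 stroke at Sf1  (source Sf1 imposes f)
bond 0 stroke at J1  (common-f at J1 fixed by 3)
bond 1 stroke at J2  (C1 integral (e out))
bond 2 stroke at I1  (J2: bond 1 brought effort, rest push out)

β0 stroke→J1
β1 stroke→J2
β2 stroke→I1
β3 stroke→Sf1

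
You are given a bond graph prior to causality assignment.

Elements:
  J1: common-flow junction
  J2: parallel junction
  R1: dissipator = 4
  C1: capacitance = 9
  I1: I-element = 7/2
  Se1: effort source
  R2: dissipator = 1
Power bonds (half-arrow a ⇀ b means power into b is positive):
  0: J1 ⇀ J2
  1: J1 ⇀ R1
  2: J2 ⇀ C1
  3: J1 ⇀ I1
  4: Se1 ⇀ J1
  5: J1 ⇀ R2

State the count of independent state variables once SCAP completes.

β4 stroke at J1  (Se1 fixes effort; stroke away)
β2 stroke at J2  (C1 integral (e out))
β0 stroke at J1  (common-e at J2 fixed by 2)
β3 stroke at I1  (I1 outputs flow p/I1)
β1 stroke at J1  (common-f at J1 fixed by 3)
β5 stroke at J1  (J1: bond 3 brought flow, rest push out)

2  (C1, I1 all integral)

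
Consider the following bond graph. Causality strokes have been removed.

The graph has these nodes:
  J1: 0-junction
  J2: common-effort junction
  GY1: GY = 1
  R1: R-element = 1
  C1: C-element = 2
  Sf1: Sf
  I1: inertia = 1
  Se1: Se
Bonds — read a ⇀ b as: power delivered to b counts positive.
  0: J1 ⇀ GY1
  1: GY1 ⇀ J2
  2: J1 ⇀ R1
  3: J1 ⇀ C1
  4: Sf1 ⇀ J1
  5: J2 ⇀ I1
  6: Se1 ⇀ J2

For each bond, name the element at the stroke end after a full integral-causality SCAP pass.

bond 4 |Sf1  (Sf1: flow source, stroke at near end)
bond 6 |J2  (Se1: effort source, stroke at far end)
bond 1 |GY1  (J2: bond 6 brought effort, rest push out)
bond 5 |I1  (J2 effort already set via bond 6)
bond 0 |GY1  (GY GY1: same side as bond 1)
bond 3 |J1  (C1 integral (e out))
bond 2 |R1  (common-e at J1 fixed by 3)

β0 stroke at GY1
β1 stroke at GY1
β2 stroke at R1
β3 stroke at J1
β4 stroke at Sf1
β5 stroke at I1
β6 stroke at J2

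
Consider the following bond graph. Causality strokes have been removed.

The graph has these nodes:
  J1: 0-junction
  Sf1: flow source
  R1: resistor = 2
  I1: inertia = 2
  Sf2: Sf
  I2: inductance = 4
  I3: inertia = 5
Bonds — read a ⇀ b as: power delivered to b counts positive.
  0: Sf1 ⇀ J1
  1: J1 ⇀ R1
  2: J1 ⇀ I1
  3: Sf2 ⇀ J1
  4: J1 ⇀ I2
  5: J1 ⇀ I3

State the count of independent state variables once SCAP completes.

β0 →Sf1  (Sf1 (Sf) sets flow on bond)
β3 →Sf2  (Sf2 fixes flow; stroke at Sf2)
β2 →I1  (prefer integral on I1)
β4 →I2  (I2 outputs flow p/I2)
β5 →I3  (prefer integral on I3)
β1 →J1  (J1 needs exactly one e-in)

3  (I1, I2, I3 all integral)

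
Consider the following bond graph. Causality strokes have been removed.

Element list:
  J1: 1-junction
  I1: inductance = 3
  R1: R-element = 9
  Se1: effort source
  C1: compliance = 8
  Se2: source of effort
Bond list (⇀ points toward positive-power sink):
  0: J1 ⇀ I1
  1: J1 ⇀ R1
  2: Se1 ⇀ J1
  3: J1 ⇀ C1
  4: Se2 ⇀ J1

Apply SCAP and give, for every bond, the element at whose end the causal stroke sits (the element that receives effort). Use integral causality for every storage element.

#0 |I1
#1 |J1
#2 |J1
#3 |J1
#4 |J1

β2 →J1  (Se1 fixes effort; stroke away)
β4 →J1  (Se2: effort source, stroke at far end)
β0 →I1  (prefer integral on I1)
β1 →J1  (J1: bond 0 brought flow, rest push out)
β3 →J1  (1-jn J1 has f-setter on 0)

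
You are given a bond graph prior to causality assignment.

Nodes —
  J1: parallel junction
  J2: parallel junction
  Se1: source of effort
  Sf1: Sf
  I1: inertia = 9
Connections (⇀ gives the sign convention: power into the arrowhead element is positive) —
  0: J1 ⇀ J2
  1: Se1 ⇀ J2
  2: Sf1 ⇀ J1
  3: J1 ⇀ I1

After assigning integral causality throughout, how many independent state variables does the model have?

bond 1 stroke→J2  (source Se1 imposes e)
bond 2 stroke→Sf1  (Sf1: flow source, stroke at near end)
bond 0 stroke→J1  (J2: bond 1 brought effort, rest push out)
bond 3 stroke→I1  (common-e at J1 fixed by 0)

1  (I1 all integral)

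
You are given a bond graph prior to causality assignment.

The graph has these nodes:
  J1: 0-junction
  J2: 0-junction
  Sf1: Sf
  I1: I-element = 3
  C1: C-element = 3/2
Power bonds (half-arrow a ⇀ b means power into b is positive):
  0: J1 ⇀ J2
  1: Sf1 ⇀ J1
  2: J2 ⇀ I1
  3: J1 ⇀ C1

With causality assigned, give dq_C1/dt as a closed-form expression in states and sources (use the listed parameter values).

dq_C1/dt = F_Sf1 - p_I1/3

b1 |Sf1  (Sf1: flow source, stroke at near end)
b2 |I1  (prefer integral on I1)
b0 |J2  (J2: last free bond brings effort in)
b3 |J1  (closing 0-jn rule on J1)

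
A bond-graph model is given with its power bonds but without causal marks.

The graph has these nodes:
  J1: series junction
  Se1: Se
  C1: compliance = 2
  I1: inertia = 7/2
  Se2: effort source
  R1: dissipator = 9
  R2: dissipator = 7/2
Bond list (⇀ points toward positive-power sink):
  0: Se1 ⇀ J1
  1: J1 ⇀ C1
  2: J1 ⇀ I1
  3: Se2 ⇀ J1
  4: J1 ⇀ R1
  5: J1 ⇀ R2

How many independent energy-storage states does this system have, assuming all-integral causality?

β0 |J1  (Se1 (Se) sets effort on bond)
β3 |J1  (Se2 (Se) sets effort on bond)
β1 |J1  (C1 integral (e out))
β2 |I1  (I1: I, integral causality)
β4 |J1  (1-jn J1 has f-setter on 2)
β5 |J1  (J1: bond 2 brought flow, rest push out)

2  (C1, I1 all integral)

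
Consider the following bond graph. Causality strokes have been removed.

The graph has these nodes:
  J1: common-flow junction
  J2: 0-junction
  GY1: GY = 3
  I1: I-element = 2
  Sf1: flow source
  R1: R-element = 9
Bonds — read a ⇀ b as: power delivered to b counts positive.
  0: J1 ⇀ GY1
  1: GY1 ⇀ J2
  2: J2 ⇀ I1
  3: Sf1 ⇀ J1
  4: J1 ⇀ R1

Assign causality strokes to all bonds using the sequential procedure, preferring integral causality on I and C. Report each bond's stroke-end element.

#3 →Sf1  (Sf1 (Sf) sets flow on bond)
#0 →J1  (J1: bond 3 brought flow, rest push out)
#4 →J1  (J1: bond 3 brought flow, rest push out)
#1 →J2  (GY1: gyrator matches bond 0)
#2 →I1  (J2: bond 1 brought effort, rest push out)

b0 →J1
b1 →J2
b2 →I1
b3 →Sf1
b4 →J1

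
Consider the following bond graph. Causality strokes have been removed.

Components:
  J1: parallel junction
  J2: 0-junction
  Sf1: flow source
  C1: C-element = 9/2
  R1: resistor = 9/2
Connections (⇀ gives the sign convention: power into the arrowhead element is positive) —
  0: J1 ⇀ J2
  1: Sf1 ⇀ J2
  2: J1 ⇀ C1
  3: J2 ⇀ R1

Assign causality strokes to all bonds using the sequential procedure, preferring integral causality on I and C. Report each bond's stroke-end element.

b1 |Sf1  (Sf1 fixes flow; stroke at Sf1)
b2 |J1  (prefer integral on C1)
b0 |J2  (common-e at J1 fixed by 2)
b3 |R1  (0-jn J2 has e-setter on 0)

#0 stroke at J2
#1 stroke at Sf1
#2 stroke at J1
#3 stroke at R1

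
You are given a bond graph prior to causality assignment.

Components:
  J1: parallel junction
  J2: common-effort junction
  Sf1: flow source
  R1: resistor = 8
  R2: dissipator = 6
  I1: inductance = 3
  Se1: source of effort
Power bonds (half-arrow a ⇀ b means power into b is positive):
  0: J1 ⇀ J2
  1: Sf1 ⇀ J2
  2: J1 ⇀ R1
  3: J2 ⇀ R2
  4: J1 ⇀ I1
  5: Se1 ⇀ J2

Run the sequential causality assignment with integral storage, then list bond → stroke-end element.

β0 →J1
β1 →Sf1
β2 →R1
β3 →R2
β4 →I1
β5 →J2

bond 1 stroke at Sf1  (Sf1: flow source, stroke at near end)
bond 5 stroke at J2  (source Se1 imposes e)
bond 0 stroke at J1  (J2: bond 5 brought effort, rest push out)
bond 3 stroke at R2  (common-e at J2 fixed by 5)
bond 2 stroke at R1  (J1 effort already set via bond 0)
bond 4 stroke at I1  (0-jn J1 has e-setter on 0)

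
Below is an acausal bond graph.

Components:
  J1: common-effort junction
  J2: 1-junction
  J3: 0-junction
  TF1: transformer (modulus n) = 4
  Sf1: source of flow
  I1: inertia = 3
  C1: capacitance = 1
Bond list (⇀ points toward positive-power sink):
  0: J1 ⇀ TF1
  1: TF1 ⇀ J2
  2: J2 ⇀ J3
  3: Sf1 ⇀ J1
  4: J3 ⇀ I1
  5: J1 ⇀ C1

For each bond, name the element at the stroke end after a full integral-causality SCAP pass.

b0 stroke→TF1
b1 stroke→J2
b2 stroke→J3
b3 stroke→Sf1
b4 stroke→I1
b5 stroke→J1

bond 3 stroke→Sf1  (source Sf1 imposes f)
bond 4 stroke→I1  (I1: I, integral causality)
bond 2 stroke→J3  (closing 0-jn rule on J3)
bond 1 stroke→J2  (1-jn J2 has f-setter on 2)
bond 0 stroke→TF1  (TF1 one-in-one-out from 1)
bond 5 stroke→J1  (only one effort-in slot at J1)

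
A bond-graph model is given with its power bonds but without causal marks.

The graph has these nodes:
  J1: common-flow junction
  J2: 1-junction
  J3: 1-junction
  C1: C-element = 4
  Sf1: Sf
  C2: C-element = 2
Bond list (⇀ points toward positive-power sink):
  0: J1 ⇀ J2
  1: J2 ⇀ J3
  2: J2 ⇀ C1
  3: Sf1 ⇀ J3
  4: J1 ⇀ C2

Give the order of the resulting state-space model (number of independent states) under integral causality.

2  (C1, C2 all integral)

#3 stroke→Sf1  (Sf1: flow source, stroke at near end)
#1 stroke→J3  (1-jn J3 has f-setter on 3)
#0 stroke→J2  (J2 flow already set via bond 1)
#2 stroke→J2  (1-jn J2 has f-setter on 1)
#4 stroke→J1  (J1: bond 0 brought flow, rest push out)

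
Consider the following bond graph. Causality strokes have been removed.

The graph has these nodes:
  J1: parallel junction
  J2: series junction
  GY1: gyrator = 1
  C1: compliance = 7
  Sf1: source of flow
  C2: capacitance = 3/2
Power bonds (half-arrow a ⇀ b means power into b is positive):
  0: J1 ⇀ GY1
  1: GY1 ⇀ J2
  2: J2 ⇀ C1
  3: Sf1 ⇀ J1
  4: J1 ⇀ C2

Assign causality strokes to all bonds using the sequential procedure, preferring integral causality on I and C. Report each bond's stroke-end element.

#0 |GY1
#1 |GY1
#2 |J2
#3 |Sf1
#4 |J1

#3 |Sf1  (Sf1 (Sf) sets flow on bond)
#2 |J2  (C1 outputs effort q/C1)
#1 |GY1  (J2: last free bond brings flow in)
#0 |GY1  (GY1: gyrator matches bond 1)
#4 |J1  (closing 0-jn rule on J1)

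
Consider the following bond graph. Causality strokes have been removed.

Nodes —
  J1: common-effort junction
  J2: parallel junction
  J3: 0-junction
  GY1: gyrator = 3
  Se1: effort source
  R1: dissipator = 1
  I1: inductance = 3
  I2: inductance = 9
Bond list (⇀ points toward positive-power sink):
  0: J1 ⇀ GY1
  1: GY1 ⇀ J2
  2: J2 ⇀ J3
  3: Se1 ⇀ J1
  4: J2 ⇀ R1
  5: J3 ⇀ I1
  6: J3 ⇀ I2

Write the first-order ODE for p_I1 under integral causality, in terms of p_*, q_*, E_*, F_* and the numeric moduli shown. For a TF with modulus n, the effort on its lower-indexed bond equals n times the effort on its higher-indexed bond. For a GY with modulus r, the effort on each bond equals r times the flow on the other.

β3 stroke at J1  (Se1: effort source, stroke at far end)
β0 stroke at GY1  (J1 effort already set via bond 3)
β1 stroke at GY1  (through GY1, causality inverts; strokes same side of GY1)
β5 stroke at I1  (prefer integral on I1)
β6 stroke at I2  (I2: I, integral causality)
β2 stroke at J3  (only one effort-in slot at J3)
β4 stroke at J2  (J2: last free bond brings effort in)

dp_I1/dt = E_Se1/3 - p_I1/3 - p_I2/9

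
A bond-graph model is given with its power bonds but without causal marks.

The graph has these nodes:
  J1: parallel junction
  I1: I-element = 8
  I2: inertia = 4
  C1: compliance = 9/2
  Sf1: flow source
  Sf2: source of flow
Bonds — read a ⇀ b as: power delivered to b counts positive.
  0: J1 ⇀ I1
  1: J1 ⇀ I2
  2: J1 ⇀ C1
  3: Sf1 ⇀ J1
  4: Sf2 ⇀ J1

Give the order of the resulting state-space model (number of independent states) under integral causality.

3  (C1, I1, I2 all integral)

#3 stroke at Sf1  (Sf1 fixes flow; stroke at Sf1)
#4 stroke at Sf2  (Sf2 fixes flow; stroke at Sf2)
#0 stroke at I1  (I1: I, integral causality)
#1 stroke at I2  (I2: I, integral causality)
#2 stroke at J1  (J1: last free bond brings effort in)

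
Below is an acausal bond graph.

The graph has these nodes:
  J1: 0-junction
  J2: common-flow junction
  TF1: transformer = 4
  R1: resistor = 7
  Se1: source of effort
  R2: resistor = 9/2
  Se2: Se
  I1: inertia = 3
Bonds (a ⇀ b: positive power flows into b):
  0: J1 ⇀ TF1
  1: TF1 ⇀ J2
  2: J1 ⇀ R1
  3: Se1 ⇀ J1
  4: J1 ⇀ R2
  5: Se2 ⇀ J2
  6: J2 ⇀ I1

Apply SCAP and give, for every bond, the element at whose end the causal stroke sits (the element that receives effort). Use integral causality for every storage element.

β3 stroke at J1  (Se1 fixes effort; stroke away)
β5 stroke at J2  (source Se2 imposes e)
β0 stroke at TF1  (0-jn J1 has e-setter on 3)
β2 stroke at R1  (J1: bond 3 brought effort, rest push out)
β4 stroke at R2  (J1: bond 3 brought effort, rest push out)
β1 stroke at J2  (through TF1, causality passes straight; one stroke at TF1)
β6 stroke at I1  (J2: last free bond brings flow in)

#0 stroke→TF1
#1 stroke→J2
#2 stroke→R1
#3 stroke→J1
#4 stroke→R2
#5 stroke→J2
#6 stroke→I1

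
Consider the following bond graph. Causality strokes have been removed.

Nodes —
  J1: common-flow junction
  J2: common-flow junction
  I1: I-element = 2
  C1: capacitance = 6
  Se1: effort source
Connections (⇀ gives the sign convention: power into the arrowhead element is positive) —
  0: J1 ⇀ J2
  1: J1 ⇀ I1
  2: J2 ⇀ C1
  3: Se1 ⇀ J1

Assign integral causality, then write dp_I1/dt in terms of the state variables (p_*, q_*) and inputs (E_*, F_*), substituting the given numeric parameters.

b3 stroke→J1  (Se1: effort source, stroke at far end)
b1 stroke→I1  (I1: I, integral causality)
b0 stroke→J1  (J1 flow already set via bond 1)
b2 stroke→J2  (J2 flow already set via bond 0)

dp_I1/dt = E_Se1 - q_C1/6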